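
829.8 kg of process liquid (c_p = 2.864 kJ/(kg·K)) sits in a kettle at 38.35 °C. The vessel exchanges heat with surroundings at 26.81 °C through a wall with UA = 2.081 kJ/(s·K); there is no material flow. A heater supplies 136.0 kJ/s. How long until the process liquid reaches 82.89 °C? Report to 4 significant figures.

2008 s

M c_p dT/dt = −UA(T − T_amb) + Q̇.
τ = M c_p/UA = 1142.02 s; T_ss = T_amb + Q̇/UA = 26.81 + 136.0/2.081 = 92.1632 °C.
T(t) = T_ss + (T₀ − T_ss)e^(−t/τ); set T = 82.89:
t = −τ ln[(T − T_ss)/(T₀ − T_ss)] = −1142.02 · ln(0.172322) = 2008.12 s.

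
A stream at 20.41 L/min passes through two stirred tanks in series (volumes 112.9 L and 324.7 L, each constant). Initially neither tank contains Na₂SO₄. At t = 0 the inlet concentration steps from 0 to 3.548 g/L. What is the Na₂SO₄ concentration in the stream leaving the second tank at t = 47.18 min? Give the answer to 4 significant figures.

3.268 g/L

Each tank obeys Vᵢ dCᵢ/dt = Q(Cᵢ₋₁ − Cᵢ), so τᵢ = Vᵢ/Q.
τ₁ = 112.9/20.41 = 5.53160 min; τ₂ = 324.7/20.41 = 15.9089 min.
Solving the cascade with C₁(0)=C₂(0)=0 gives C₂(t) = C_in[1 − (τ₁ e^(−t/τ₁) − τ₂ e^(−t/τ₂))/(τ₁ − τ₂)].
At t = 47.18: e^(−t/τ₁) = 0.000197618, e^(−t/τ₂) = 0.0515274.
C₂ = 3.548·[1 − (5.53160·0.000197618 − 15.9089·0.0515274)/(-10.3773)] = 3.548·0.921111 = 3.26810 g/L.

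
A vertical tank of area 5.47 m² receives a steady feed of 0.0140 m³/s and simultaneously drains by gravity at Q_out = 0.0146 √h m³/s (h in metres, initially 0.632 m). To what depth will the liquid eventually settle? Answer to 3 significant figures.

A dh/dt = Q_in − 0.0146 √h. Steady state requires inflow = outflow:
Q_in = 0.0146 √h_ss ⇒ √h_ss = 0.0140/0.0146 = 0.95890.
h_ss = 0.95890² = 0.91950 m. (Since h₀ = 0.632 m < h_ss, the level will rise toward this value.)

0.919 m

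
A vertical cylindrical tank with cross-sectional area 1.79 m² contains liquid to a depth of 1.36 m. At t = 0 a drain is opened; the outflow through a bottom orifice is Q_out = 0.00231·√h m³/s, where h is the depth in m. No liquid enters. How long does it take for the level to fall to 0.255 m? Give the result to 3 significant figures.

1020 s

With no inflow, A dh/dt = −0.00231 √h.
This is separable: 2 d(√h)/dt = −0.00231/A, so √h = √h₀ − (0.00231/(2A)) t.
t = 2A(√h₀ − √h)/0.00231 = 2·1.79·(√1.36 − √0.255)/0.00231
  = 3.5800 × (1.1662 − 0.50498) / 0.00231 = 1024.7 s.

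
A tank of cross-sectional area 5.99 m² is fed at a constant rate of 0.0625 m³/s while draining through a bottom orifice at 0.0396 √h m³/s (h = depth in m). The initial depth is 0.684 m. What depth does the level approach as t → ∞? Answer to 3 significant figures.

2.49 m

Volume balance on the tank: A dh/dt = Q_in − 0.0396 √h. At steady state dh/dt = 0:
Q_in = 0.0396 √h_ss ⇒ √h_ss = 0.0625/0.0396 = 1.5783.
h_ss = 1.5783² = 2.4910 m. (Since h₀ = 0.684 m < h_ss, the level will rise toward this value.)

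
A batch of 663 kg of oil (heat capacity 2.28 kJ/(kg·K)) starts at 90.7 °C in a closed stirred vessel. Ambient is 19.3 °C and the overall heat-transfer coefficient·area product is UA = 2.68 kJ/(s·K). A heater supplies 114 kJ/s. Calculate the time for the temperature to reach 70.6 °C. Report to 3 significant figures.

672 s

Energy balance: M c_p dT/dt = −UA(T − T_amb) + Q̇.
τ = M c_p/UA = 564.04 s; T_ss = T_amb + Q̇/UA = 19.3 + 114/2.68 = 61.837 °C.
T(t) = T_ss + (T₀ − T_ss)e^(−t/τ); set T = 70.6:
t = −τ ln[(T − T_ss)/(T₀ − T_ss)] = −564.04 · ln(0.30360) = 672.37 s.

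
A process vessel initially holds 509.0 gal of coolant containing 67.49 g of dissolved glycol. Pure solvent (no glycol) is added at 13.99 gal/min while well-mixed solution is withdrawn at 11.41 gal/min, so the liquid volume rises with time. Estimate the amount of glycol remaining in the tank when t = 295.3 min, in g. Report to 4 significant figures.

Total volume: dV/dt = Q_in − Q_out = 2.58000 gal/min, so V(t) = 509.0 + 2.58000 t and V(295.3) = 1270.87 gal.
Solute balance: dm/dt = 0 − Q_out C = −Q_out m/V(t).
dm/m = −Q_out dt/(V₀ + 2.58000 t); integrating gives ln(m/m₀) = −(Q_out/(Q_in−Q_out)) ln(V/V₀).
m = m₀ (V₀/V)^(Q_out/(Q_in−Q_out)) = 67.49 × (509.0/1270.87)^(4.42248) = 1.17981 g.

1.180 g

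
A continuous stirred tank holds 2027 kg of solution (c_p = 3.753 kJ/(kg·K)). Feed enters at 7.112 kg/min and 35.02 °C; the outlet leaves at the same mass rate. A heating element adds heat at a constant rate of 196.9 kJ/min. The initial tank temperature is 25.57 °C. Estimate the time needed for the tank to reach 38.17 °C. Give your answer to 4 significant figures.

393.7 min

M c_p dT/dt = ṁ c_p (T_in − T) + Q̇.
τ = M/ṁ = 285.011 min; T_ss = T_in + Q̇/(ṁ c_p) = 42.3969 °C.
T(t) = T_ss + (T₀ − T_ss) e^(−t/τ). Set T = 38.17:
e^(−t/τ) = (38.17 − 42.3969)/(25.57 − 42.3969) = 0.251200
t = −285.011 · ln(0.251200) = 393.745 min.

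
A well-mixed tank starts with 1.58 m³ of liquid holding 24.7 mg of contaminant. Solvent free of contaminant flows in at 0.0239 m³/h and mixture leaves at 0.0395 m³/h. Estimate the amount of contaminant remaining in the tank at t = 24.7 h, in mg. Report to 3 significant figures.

12.2 mg

Let m(t) be the amount of contaminant. Volume: V(t) = V₀ + (Q_in − Q_out) t = 1.58 − 0.015600 t; V(24.7) = 1.1947 m³.
Species balance (pure solvent in): dm/dt = −Q_out · m/V(t).
Separate: dm/m = −Q_out dt/V(t) ⇒ ln(m/m₀) = −(Q_out/(Q_in−Q_out)) ln(V/V₀).
m = m₀ (V₀/V)^(Q_out/(Q_in−Q_out)) = 24.7 × (1.58/1.1947)^(-2.5321) = 12.170 mg.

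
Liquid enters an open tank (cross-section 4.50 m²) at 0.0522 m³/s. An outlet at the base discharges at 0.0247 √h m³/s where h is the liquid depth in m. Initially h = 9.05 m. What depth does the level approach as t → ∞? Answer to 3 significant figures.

Mass balance (ρ constant): A dh/dt = Q_in − 0.0247 √h. At steady state dh/dt = 0:
Q_in = 0.0247 √h_ss ⇒ √h_ss = 0.0522/0.0247 = 2.1134.
h_ss = 2.1134² = 4.4663 m. (Since h₀ = 9.05 m > h_ss, the level will fall toward this value.)

4.47 m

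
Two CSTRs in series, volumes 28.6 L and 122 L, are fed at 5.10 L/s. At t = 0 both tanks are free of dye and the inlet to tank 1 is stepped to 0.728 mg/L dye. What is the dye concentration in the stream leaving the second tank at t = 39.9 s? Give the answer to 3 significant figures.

Time constants: τᵢ = Vᵢ/Q for each well-mixed tank.
τ₁ = 28.6/5.10 = 5.6078 s; τ₂ = 122/5.10 = 23.922 s.
Tank 1: C₁ = C_in(1 − e^(−t/τ₁)). Tank 2 (τ₁ ≠ τ₂): C₂ = C_in[1 − (τ₁ e^(−t/τ₁) − τ₂ e^(−t/τ₂))/(τ₁ − τ₂)].
At t = 39.9: e^(−t/τ₁) = 0.00081279, e^(−t/τ₂) = 0.18863.
C₂ = 0.728·[1 − (5.6078·0.00081279 − 23.922·0.18863)/(-18.314)] = 0.728·0.75385 = 0.54881 mg/L.

0.549 mg/L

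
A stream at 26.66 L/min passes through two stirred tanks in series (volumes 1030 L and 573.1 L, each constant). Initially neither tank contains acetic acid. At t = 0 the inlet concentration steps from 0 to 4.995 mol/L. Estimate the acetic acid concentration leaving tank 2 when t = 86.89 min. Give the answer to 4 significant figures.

3.917 mol/L

Each tank obeys Vᵢ dCᵢ/dt = Q(Cᵢ₋₁ − Cᵢ), so τᵢ = Vᵢ/Q.
τ₁ = 1030/26.66 = 38.6347 min; τ₂ = 573.1/26.66 = 21.4966 min.
Solving the cascade with C₁(0)=C₂(0)=0 gives C₂(t) = C_in[1 − (τ₁ e^(−t/τ₁) − τ₂ e^(−t/τ₂))/(τ₁ − τ₂)].
At t = 86.89: e^(−t/τ₁) = 0.105503, e^(−t/τ₂) = 0.0175618.
C₂ = 4.995·[1 − (38.6347·0.105503 − 21.4966·0.0175618)/(17.1380)] = 4.995·0.784191 = 3.91703 mol/L.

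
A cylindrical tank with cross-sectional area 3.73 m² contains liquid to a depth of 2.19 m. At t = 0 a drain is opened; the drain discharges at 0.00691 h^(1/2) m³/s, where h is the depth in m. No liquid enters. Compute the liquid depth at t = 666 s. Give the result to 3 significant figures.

0.745 m

A dh/dt = −Q_out = −0.00691 √h.
Separate and integrate: 2(√h − √h₀) = −(0.00691/A) t.
√h = √2.19 − 0.00691·666/(2·3.73) = 1.4799 − 0.61690 = 0.86297.
h = 0.86297² = 0.74471 m.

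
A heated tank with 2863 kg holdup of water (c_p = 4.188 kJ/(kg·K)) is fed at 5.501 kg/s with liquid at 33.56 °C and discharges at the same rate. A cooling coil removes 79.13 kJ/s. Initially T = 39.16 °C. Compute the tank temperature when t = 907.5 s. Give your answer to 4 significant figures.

M c_p dT/dt = ṁ c_p (T_in − T) − Q̇.
Rearrange: dT/dt = (T_ss − T)/τ with τ = M/ṁ = 520.451 s and T_ss = T_in − Q̇/(ṁ c_p) = 30.1253 °C.
This is linear first-order; T(t) = T_ss + (T₀ − T_ss) e^(−t/τ).
T(907.5) = 30.1253 + (9.03473)·e^(−907.5/520.451) = 30.1253 + (9.03473)·0.174876 = 31.7052 °C.

31.71 °C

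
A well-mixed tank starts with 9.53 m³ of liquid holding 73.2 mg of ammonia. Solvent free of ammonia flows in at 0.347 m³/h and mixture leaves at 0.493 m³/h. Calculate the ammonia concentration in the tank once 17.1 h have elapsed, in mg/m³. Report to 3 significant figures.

Total volume: dV/dt = Q_in − Q_out = -0.14600 m³/h, so V(t) = 9.53 − 0.14600 t and V(17.1) = 7.0334 m³.
Solute balance: dm/dt = 0 − Q_out C = −Q_out m/V(t).
dm/m = −Q_out dt/(V₀ − 0.14600 t); integrating gives ln(m/m₀) = −(Q_out/(Q_in−Q_out)) ln(V/V₀).
m = m₀ (V₀/V)^(Q_out/(Q_in−Q_out)) = 73.2 × (9.53/7.0334)^(-3.3767) = 26.244 mg.
C = m/V = 26.244/7.0334 = 3.7313 mg/m³.

3.73 mg/m³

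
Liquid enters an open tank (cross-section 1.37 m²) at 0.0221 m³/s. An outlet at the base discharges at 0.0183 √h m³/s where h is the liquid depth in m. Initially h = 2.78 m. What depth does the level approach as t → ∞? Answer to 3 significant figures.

1.46 m

Unsteady balance on liquid volume: A dh/dt = Q_in − 0.0183 √h. At steady state dh/dt = 0:
Q_in = 0.0183 √h_ss ⇒ √h_ss = 0.0221/0.0183 = 1.2077.
h_ss = 1.2077² = 1.4584 m. (Since h₀ = 2.78 m > h_ss, the level will fall toward this value.)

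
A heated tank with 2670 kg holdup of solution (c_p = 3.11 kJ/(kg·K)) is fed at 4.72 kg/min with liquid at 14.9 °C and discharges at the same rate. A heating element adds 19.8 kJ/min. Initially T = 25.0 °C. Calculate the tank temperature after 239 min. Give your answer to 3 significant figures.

Energy balance: M c_p dT/dt = ṁ c_p (T_in − T) + 19.8.
τ = M/ṁ = 565.68 min; T_ss = T_in + Q̇/(ṁ c_p) = 14.9 + 19.8/(4.72·3.11) = 16.249 °C.
T approaches T_ss exponentially: T(t) = T_ss + (T₀ − T_ss) e^(−t/τ).
T(239) = 16.249 + (8.7512)·e^(−239/565.68) = 16.249 + (8.7512)·0.65541 = 21.984 °C.

22.0 °C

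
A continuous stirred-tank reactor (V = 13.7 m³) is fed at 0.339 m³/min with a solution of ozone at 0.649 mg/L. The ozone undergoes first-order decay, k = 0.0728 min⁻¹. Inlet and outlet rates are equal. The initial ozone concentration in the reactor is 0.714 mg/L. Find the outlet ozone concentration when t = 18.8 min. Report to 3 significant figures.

Species balance: V dC/dt = Q C_in − Q C − k V C.
dC/dt = (Q/V) C_in − (Q/V + k) C; effective rate a = Q/V + k = 0.024745 + 0.0728 = 0.097545 min⁻¹.
C_ss = Q C_in/(Q + kV) = 0.16463 mg/L; C(t) = C_ss + (C₀ − C_ss) e^(−a t).
C(18.8) = 0.16463 + (0.54937)·e^(−0.097545·18.8) = 0.16463 + (0.54937)·0.15980 = 0.25242 mg/L.

0.252 mg/L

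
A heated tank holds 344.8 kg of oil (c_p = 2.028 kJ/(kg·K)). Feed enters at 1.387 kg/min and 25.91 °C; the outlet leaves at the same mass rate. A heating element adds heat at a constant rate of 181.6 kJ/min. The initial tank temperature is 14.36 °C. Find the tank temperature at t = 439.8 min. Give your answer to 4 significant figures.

77.50 °C

M c_p dT/dt = ṁ c_p (T_in − T) + Q̇.
τ = M/ṁ = 248.594 min; T_ss = T_in + Q̇/(ṁ c_p) = 25.91 + 181.6/(1.387·2.028) = 90.4712 °C.
This is linear first-order; T(t) = T_ss + (T₀ − T_ss) e^(−t/τ).
T(439.8) = 90.4712 + (-76.1112)·e^(−439.8/248.594) = 90.4712 + (-76.1112)·0.170478 = 77.4959 °C.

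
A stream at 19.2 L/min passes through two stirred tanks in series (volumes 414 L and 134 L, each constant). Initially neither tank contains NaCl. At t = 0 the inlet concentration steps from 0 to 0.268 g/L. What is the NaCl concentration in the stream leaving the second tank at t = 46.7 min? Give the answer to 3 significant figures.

0.223 g/L

Each tank obeys Vᵢ dCᵢ/dt = Q(Cᵢ₋₁ − Cᵢ), so τᵢ = Vᵢ/Q.
τ₁ = 414/19.2 = 21.562 min; τ₂ = 134/19.2 = 6.9792 min.
Tank 1: C₁ = C_in(1 − e^(−t/τ₁)). Tank 2 (τ₁ ≠ τ₂): C₂ = C_in[1 − (τ₁ e^(−t/τ₁) − τ₂ e^(−t/τ₂))/(τ₁ − τ₂)].
At t = 46.7: e^(−t/τ₁) = 0.11466, e^(−t/τ₂) = 0.0012416.
C₂ = 0.268·[1 − (21.562·0.11466 − 6.9792·0.0012416)/(14.583)] = 0.268·0.83106 = 0.22272 g/L.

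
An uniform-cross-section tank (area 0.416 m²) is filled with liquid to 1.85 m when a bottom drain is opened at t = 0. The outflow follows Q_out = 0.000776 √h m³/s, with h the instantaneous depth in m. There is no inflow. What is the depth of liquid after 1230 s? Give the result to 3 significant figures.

With no inflow, A dh/dt = −0.000776 √h.
Separate and integrate: 2(√h − √h₀) = −(0.000776/A) t.
√h = √1.85 − 0.000776·1230/(2·0.416) = 1.3601 − 1.1472 = 0.21294.
h = 0.21294² = 0.045342 m.

0.0453 m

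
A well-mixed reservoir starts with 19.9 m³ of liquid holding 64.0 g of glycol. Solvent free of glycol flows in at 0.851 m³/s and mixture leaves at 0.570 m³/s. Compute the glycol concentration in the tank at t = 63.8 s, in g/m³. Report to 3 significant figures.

0.460 g/m³

Let m(t) be the amount of glycol. Volume: V(t) = V₀ + (Q_in − Q_out) t = 19.9 + 0.28100 t; V(63.8) = 37.828 m³.
Species balance (pure solvent in): dm/dt = −Q_out · m/V(t).
dm/m = −Q_out dt/(V₀ + 0.28100 t); integrating gives ln(m/m₀) = −(Q_out/(Q_in−Q_out)) ln(V/V₀).
m = m₀ (V₀/V)^(Q_out/(Q_in−Q_out)) = 64.0 × (19.9/37.828)^(2.0285) = 17.391 g.
C = m/V = 17.391/37.828 = 0.45974 g/m³.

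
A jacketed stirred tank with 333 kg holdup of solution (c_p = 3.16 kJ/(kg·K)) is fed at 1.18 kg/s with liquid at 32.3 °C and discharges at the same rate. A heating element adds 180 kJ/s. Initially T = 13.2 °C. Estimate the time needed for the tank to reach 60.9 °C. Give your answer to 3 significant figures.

Energy balance: M c_p dT/dt = ṁ c_p (T_in − T) + 180.
τ = M/ṁ = 282.20 s; T_ss = T_in + Q̇/(ṁ c_p) = 80.573 °C.
T(t) = T_ss + (T₀ − T_ss) e^(−t/τ). Set T = 60.9:
e^(−t/τ) = (60.9 − 80.573)/(13.2 − 80.573) = 0.29200
t = −282.20 · ln(0.29200) = 347.39 s.

347 s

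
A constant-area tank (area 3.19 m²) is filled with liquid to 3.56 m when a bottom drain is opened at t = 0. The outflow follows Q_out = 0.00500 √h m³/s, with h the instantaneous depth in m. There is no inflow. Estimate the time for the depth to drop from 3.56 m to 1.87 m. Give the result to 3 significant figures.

663 s

With no inflow, A dh/dt = −0.00500 √h.
Separate and integrate: 2(√h − √h₀) = −(0.00500/A) t.
t = 2A(√h₀ − √h)/0.00500 = 2·3.19·(√3.56 − √1.87)/0.00500
  = 6.3800 × (1.8868 − 1.3675) / 0.00500 = 662.65 s.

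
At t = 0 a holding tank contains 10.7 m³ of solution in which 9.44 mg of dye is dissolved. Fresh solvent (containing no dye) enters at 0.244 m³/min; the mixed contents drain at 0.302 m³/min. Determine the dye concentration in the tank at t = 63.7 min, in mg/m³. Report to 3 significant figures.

0.148 mg/m³

Total volume: dV/dt = Q_in − Q_out = -0.058000 m³/min, so V(t) = 10.7 − 0.058000 t and V(63.7) = 7.0054 m³.
Species balance (pure solvent in): dm/dt = −Q_out · m/V(t).
dm/m = −Q_out dt/(V₀ − 0.058000 t); integrating gives ln(m/m₀) = −(Q_out/(Q_in−Q_out)) ln(V/V₀).
m = m₀ (V₀/V)^(Q_out/(Q_in−Q_out)) = 9.44 × (10.7/7.0054)^(-5.2069) = 1.0403 mg.
C = m/V = 1.0403/7.0054 = 0.14850 mg/m³.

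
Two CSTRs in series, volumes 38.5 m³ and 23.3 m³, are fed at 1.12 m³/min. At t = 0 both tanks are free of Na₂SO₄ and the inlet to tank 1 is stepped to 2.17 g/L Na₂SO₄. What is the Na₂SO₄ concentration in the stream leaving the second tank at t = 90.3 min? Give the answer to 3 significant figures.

1.82 g/L

Species balance on tank i: dCᵢ/dt = (Cᵢ₋₁ − Cᵢ)/τᵢ with τᵢ = Vᵢ/Q.
τ₁ = 38.5/1.12 = 34.375 min; τ₂ = 23.3/1.12 = 20.804 min.
Solving the cascade with C₁(0)=C₂(0)=0 gives C₂(t) = C_in[1 − (τ₁ e^(−t/τ₁) − τ₂ e^(−t/τ₂))/(τ₁ − τ₂)].
At t = 90.3: e^(−t/τ₁) = 0.072302, e^(−t/τ₂) = 0.013029.
C₂ = 2.17·[1 − (34.375·0.072302 − 20.804·0.013029)/(13.571)] = 2.17·0.83684 = 1.8159 g/L.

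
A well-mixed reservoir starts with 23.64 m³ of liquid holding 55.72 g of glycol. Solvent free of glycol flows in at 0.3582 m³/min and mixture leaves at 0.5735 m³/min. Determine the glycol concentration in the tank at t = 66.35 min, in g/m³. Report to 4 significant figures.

Let m(t) be the amount of glycol. Volume: V(t) = V₀ + (Q_in − Q_out) t = 23.64 − 0.215300 t; V(66.35) = 9.35485 m³.
Species balance (pure solvent in): dm/dt = −Q_out · m/V(t).
dm/m = −Q_out dt/(V₀ − 0.215300 t); integrating gives ln(m/m₀) = −(Q_out/(Q_in−Q_out)) ln(V/V₀).
m = m₀ (V₀/V)^(Q_out/(Q_in−Q_out)) = 55.72 × (23.64/9.35485)^(-2.66373) = 4.71592 g.
C = m/V = 4.71592/9.35485 = 0.504115 g/m³.

0.5041 g/m³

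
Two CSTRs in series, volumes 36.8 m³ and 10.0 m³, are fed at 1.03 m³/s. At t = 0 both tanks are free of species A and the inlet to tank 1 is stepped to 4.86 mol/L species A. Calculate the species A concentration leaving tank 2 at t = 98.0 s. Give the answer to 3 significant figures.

4.43 mol/L

Species balance on tank i: dCᵢ/dt = (Cᵢ₋₁ − Cᵢ)/τᵢ with τᵢ = Vᵢ/Q.
τ₁ = 36.8/1.03 = 35.728 s; τ₂ = 10.0/1.03 = 9.7087 s.
Solving the cascade with C₁(0)=C₂(0)=0 gives C₂(t) = C_in[1 − (τ₁ e^(−t/τ₁) − τ₂ e^(−t/τ₂))/(τ₁ − τ₂)].
At t = 98.0: e^(−t/τ₁) = 0.064381, e^(−t/τ₂) = 4.1327e-05.
C₂ = 4.86·[1 − (35.728·0.064381 − 9.7087·4.1327e-05)/(26.019)] = 4.86·0.91161 = 4.4304 mol/L.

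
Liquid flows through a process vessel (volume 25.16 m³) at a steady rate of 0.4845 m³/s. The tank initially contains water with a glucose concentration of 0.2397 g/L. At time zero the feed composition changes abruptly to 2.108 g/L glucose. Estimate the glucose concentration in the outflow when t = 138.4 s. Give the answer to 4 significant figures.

Unsteady species balance (constant V, well mixed): V dC/dt = Q(C_in − C).
Rewrite as dC/dt + C/τ = C_in/τ, τ = V/Q = 51.9298 s.
This is linear first-order; C(t) = C_in + (C₀ − C_in) e^(−t/τ).
C(138.4) = 2.108 + (0.2397 − 2.108)·e^(−138.4/51.9298) = 2.108 + (-1.86830)·0.0695899 = 1.97799 g/L.

1.978 g/L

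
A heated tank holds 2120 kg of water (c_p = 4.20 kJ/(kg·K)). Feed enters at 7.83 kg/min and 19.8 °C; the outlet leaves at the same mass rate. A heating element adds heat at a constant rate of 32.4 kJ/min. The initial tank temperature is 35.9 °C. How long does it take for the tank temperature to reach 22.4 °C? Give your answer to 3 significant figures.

606 min

M c_p dT/dt = ṁ c_p (T_in − T) + Q̇.
τ = M/ṁ = 270.75 min; T_ss = T_in + Q̇/(ṁ c_p) = 20.785 °C.
T(t) = T_ss + (T₀ − T_ss) e^(−t/τ). Set T = 22.4:
e^(−t/τ) = (22.4 − 20.785)/(35.9 − 20.785) = 0.10683
t = −270.75 · ln(0.10683) = 605.53 min.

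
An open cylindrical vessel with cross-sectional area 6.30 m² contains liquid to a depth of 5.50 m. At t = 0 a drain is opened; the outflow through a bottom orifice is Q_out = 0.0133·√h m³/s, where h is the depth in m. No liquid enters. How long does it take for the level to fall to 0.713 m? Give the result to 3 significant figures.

With no inflow, A dh/dt = −0.0133 √h.
Separate and integrate: 2(√h − √h₀) = −(0.0133/A) t.
t = 2A(√h₀ − √h)/0.0133 = 2·6.30·(√5.50 − √0.713)/0.0133
  = 12.600 × (2.3452 − 0.84439) / 0.0133 = 1421.8 s.

1420 s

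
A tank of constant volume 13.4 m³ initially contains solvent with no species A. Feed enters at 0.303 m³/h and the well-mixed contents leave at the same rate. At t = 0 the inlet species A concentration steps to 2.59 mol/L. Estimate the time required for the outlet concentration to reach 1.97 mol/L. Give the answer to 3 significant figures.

63.2 h

Unsteady species balance (constant V, well mixed): V dC/dt = Q(C_in − C), so τ = V/Q = 44.224 h.
C(t) = C_in + (C₀ − C_in) e^(−t/τ). Set C = 1.97 and solve for t:
e^(−t/τ) = (C − C_in)/(C₀ − C_in) = (1.97 − 2.59)/(0 − 2.59) = 0.23938
t = −τ ln(…) = 44.224 × 1.4297 = 63.227 h.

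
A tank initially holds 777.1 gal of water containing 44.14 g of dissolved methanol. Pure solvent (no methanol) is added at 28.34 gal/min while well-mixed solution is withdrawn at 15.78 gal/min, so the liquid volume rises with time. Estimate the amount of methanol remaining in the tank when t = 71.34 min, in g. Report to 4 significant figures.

Total volume: dV/dt = Q_in − Q_out = 12.5600 gal/min, so V(t) = 777.1 + 12.5600 t and V(71.34) = 1673.13 gal.
Solute balance: dm/dt = 0 − Q_out C = −Q_out m/V(t).
dm/m = −Q_out dt/(V₀ + 12.5600 t); integrating gives ln(m/m₀) = −(Q_out/(Q_in−Q_out)) ln(V/V₀).
m = m₀ (V₀/V)^(Q_out/(Q_in−Q_out)) = 44.14 × (777.1/1673.13)^(1.25637) = 16.8420 g.

16.84 g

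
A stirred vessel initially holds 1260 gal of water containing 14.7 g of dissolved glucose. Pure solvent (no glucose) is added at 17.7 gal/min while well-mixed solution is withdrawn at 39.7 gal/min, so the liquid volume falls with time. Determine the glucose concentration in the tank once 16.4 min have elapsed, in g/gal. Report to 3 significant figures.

0.00889 g/gal

Total volume: dV/dt = Q_in − Q_out = -22.000 gal/min, so V(t) = 1260 − 22.000 t and V(16.4) = 899.20 gal.
No glucose enters, so dm/dt = −Q_out · (m/V).
Separate: dm/m = −Q_out dt/V(t) ⇒ ln(m/m₀) = −(Q_out/(Q_in−Q_out)) ln(V/V₀).
m = m₀ (V₀/V)^(Q_out/(Q_in−Q_out)) = 14.7 × (1260/899.20)^(-1.8045) = 7.9970 g.
C = m/V = 7.9970/899.20 = 0.0088934 g/gal.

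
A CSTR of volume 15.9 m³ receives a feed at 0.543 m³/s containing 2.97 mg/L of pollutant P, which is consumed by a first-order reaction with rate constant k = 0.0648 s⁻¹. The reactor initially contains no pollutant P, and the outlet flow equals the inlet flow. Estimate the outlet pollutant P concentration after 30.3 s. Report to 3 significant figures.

0.974 mg/L

Species balance: V dC/dt = Q C_in − Q C − k V C.
dC/dt = (Q/V) C_in − (Q/V + k) C; effective rate a = Q/V + k = 0.034151 + 0.0648 = 0.098951 s⁻¹.
C_ss = Q C_in/(Q + kV) = 1.0250 mg/L; C(t) = C_ss + (C₀ − C_ss) e^(−a t).
C(30.3) = 1.0250 + (-1.0250)·e^(−0.098951·30.3) = 1.0250 + (-1.0250)·0.049876 = 0.97391 mg/L.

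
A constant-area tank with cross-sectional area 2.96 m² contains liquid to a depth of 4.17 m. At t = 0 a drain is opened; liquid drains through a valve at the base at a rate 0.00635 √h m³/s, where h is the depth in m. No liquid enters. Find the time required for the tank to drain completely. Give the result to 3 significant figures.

A dh/dt = −Q_out = −0.00635 √h.
This is separable: 2 d(√h)/dt = −0.00635/A, so √h = √h₀ − (0.00635/(2A)) t.
Set h = 0: 2√h₀ = (0.00635/A) t_empty ⇒ t_empty = 2A√h₀/0.00635.
t_empty = 2·2.96·√4.17/0.00635 = 5.9200·2.0421/0.00635 = 1903.8 s.

1900 s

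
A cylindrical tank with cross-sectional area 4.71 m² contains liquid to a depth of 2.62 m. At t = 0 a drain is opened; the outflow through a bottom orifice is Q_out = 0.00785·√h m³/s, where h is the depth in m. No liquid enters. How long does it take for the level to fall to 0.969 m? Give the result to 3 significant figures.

Volume balance on the tank: A dh/dt = −0.00785 √h.
Separate and integrate: 2(√h − √h₀) = −(0.00785/A) t.
t = 2A(√h₀ − √h)/0.00785 = 2·4.71·(√2.62 − √0.969)/0.00785
  = 9.4200 × (1.6186 − 0.98438) / 0.00785 = 761.12 s.

761 s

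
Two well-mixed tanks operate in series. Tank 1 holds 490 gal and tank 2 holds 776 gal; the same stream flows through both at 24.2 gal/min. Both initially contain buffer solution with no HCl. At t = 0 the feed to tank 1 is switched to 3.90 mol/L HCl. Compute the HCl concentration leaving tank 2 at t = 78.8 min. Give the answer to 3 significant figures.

3.13 mol/L

Species balance on tank i: dCᵢ/dt = (Cᵢ₋₁ − Cᵢ)/τᵢ with τᵢ = Vᵢ/Q.
τ₁ = 490/24.2 = 20.248 min; τ₂ = 776/24.2 = 32.066 min.
Solving the cascade with C₁(0)=C₂(0)=0 gives C₂(t) = C_in[1 − (τ₁ e^(−t/τ₁) − τ₂ e^(−t/τ₂))/(τ₁ − τ₂)].
At t = 78.8: e^(−t/τ₁) = 0.020409, e^(−t/τ₂) = 0.085655.
C₂ = 3.90·[1 − (20.248·0.020409 − 32.066·0.085655)/(-11.818)] = 3.90·0.80256 = 3.1300 mol/L.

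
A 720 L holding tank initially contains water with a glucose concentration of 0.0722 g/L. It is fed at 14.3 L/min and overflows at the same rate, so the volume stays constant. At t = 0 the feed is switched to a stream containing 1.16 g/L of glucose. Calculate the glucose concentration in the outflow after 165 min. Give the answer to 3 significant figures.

Species balance on the tank: V dC/dt = Q(C_in − C).
Time constant τ = V/Q = 720/14.3 = 50.350 min.
C approaches C_in exponentially: C(t) = C_in + (C₀ − C_in) e^(−t/τ).
C(165) = 1.16 + (0.0722 − 1.16)·e^(−165/50.350) = 1.16 + (-1.0878)·0.037738 = 1.1189 g/L.

1.12 g/L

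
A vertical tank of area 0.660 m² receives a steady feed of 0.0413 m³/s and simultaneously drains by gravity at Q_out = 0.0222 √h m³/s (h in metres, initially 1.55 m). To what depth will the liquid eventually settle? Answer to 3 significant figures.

3.46 m

A dh/dt = Q_in − 0.0222 √h. Steady state requires inflow = outflow:
Q_in = 0.0222 √h_ss ⇒ √h_ss = 0.0413/0.0222 = 1.8604.
h_ss = 1.8604² = 3.4609 m. (Since h₀ = 1.55 m < h_ss, the level will rise toward this value.)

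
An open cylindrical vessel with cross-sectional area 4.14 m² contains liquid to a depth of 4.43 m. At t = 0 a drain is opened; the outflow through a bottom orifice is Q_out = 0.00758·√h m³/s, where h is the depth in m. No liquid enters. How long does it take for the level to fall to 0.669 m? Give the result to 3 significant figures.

Accumulation of liquid (constant cross-section A): A dh/dt = −0.00758 √h.
This is separable: 2 d(√h)/dt = −0.00758/A, so √h = √h₀ − (0.00758/(2A)) t.
t = 2A(√h₀ − √h)/0.00758 = 2·4.14·(√4.43 − √0.669)/0.00758
  = 8.2800 × (2.1048 − 0.81792) / 0.00758 = 1405.7 s.

1410 s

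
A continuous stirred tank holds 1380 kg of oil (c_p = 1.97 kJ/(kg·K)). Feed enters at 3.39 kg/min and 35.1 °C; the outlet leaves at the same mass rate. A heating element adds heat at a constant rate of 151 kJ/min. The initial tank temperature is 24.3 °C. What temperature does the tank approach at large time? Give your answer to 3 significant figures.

57.7 °C

Unsteady energy balance on the tank contents: M c_p dT/dt = ṁ c_p (T_in − T) + 151.
At steady state dT/dt = 0 ⇒ T_ss = T_in + Q̇/(ṁ c_p) = 35.1 + 151/(3.39·1.97) = 57.711 °C.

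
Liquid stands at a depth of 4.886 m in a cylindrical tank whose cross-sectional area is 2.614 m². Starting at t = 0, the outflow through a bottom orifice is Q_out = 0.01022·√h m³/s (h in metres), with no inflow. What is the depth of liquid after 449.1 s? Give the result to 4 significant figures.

1.776 m

With no inflow, A dh/dt = −0.01022 √h.
Separate and integrate: 2(√h − √h₀) = −(0.01022/A) t.
√h = √4.886 − 0.01022·449.1/(2·2.614) = 2.21043 − 0.877927 = 1.33250.
h = 1.33250² = 1.77556 m.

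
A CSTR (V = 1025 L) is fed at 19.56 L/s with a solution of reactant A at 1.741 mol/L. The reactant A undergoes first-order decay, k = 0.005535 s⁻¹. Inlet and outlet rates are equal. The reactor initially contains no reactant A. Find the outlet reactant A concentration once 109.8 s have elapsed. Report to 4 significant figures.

1.259 mol/L

Species balance: V dC/dt = Q C_in − Q C − k V C.
This is linear with rate a = Q/V + k = 0.0246179 s⁻¹.
C_ss = Q C_in/(Q + kV) = 1.34956 mol/L; C(t) = C_ss + (C₀ − C_ss) e^(−a t).
C(109.8) = 1.34956 + (-1.34956)·e^(−0.0246179·109.8) = 1.34956 + (-1.34956)·0.0670010 = 1.25914 mol/L.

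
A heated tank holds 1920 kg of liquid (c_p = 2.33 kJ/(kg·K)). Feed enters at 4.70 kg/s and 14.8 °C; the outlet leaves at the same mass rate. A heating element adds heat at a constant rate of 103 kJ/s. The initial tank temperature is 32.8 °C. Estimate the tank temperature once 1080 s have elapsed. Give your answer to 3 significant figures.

24.8 °C

M c_p dT/dt = ṁ c_p (T_in − T) + Q̇.
τ = M/ṁ = 408.51 s; T_ss = T_in + Q̇/(ṁ c_p) = 14.8 + 103/(4.70·2.33) = 24.206 °C.
This is linear first-order; T(t) = T_ss + (T₀ − T_ss) e^(−t/τ).
T(1080) = 24.206 + (8.5945)·e^(−1080/408.51) = 24.206 + (8.5945)·0.071094 = 24.817 °C.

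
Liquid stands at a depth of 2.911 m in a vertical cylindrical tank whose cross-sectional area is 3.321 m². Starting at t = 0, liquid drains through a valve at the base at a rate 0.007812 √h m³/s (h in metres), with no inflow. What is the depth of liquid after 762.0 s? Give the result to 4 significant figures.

0.6560 m

A dh/dt = −Q_out = −0.007812 √h.
This is separable: 2 d(√h)/dt = −0.007812/A, so √h = √h₀ − (0.007812/(2A)) t.
√h = √2.911 − 0.007812·762.0/(2·3.321) = 1.70617 − 0.896228 = 0.809938.
h = 0.809938² = 0.655999 m.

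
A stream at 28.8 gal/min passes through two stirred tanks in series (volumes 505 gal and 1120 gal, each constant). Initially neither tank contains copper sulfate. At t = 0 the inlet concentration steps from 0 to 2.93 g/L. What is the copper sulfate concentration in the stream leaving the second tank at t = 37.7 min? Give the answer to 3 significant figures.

1.19 g/L

Species balance on tank i: dCᵢ/dt = (Cᵢ₋₁ − Cᵢ)/τᵢ with τᵢ = Vᵢ/Q.
τ₁ = 505/28.8 = 17.535 min; τ₂ = 1120/28.8 = 38.889 min.
Tank 1: C₁ = C_in(1 − e^(−t/τ₁)). Tank 2 (τ₁ ≠ τ₂): C₂ = C_in[1 − (τ₁ e^(−t/τ₁) − τ₂ e^(−t/τ₂))/(τ₁ − τ₂)].
At t = 37.7: e^(−t/τ₁) = 0.11648, e^(−t/τ₂) = 0.37930.
C₂ = 2.93·[1 − (17.535·0.11648 − 38.889·0.37930)/(-21.354)] = 2.93·0.40489 = 1.1863 g/L.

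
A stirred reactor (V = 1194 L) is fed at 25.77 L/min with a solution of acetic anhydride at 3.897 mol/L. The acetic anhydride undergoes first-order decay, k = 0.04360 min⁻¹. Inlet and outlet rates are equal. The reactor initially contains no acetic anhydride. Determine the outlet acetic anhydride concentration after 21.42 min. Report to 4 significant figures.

0.9709 mol/L

V dC/dt = Q(C_in − C) − k V C.
This is linear with rate a = Q/V + k = 0.0651829 min⁻¹.
C_ss = Q C_in/(Q + kV) = 1.29035 mol/L; C(t) = C_ss + (C₀ − C_ss) e^(−a t).
C(21.42) = 1.29035 + (-1.29035)·e^(−0.0651829·21.42) = 1.29035 + (-1.29035)·0.247531 = 0.970946 mol/L.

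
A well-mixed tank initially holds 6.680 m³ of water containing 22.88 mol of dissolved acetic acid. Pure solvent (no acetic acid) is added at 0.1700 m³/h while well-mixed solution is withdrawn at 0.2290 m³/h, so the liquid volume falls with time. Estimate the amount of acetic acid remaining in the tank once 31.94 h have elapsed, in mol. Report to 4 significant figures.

Total volume: dV/dt = Q_in − Q_out = -0.0590000 m³/h, so V(t) = 6.680 − 0.0590000 t and V(31.94) = 4.79554 m³.
Solute balance: dm/dt = 0 − Q_out C = −Q_out m/V(t).
dm/m = −Q_out dt/(V₀ − 0.0590000 t); integrating gives ln(m/m₀) = −(Q_out/(Q_in−Q_out)) ln(V/V₀).
m = m₀ (V₀/V)^(Q_out/(Q_in−Q_out)) = 22.88 × (6.680/4.79554)^(-3.88136) = 6.32088 mol.

6.321 mol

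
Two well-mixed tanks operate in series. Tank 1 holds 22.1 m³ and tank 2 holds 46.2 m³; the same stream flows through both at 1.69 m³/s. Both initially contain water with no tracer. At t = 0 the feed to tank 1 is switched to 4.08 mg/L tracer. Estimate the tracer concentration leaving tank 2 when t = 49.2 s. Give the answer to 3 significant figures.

Species balance on tank i: dCᵢ/dt = (Cᵢ₋₁ − Cᵢ)/τᵢ with τᵢ = Vᵢ/Q.
τ₁ = 22.1/1.69 = 13.077 s; τ₂ = 46.2/1.69 = 27.337 s.
Tank 1: C₁ = C_in(1 − e^(−t/τ₁)). Tank 2 (τ₁ ≠ τ₂): C₂ = C_in[1 − (τ₁ e^(−t/τ₁) − τ₂ e^(−t/τ₂))/(τ₁ − τ₂)].
At t = 49.2: e^(−t/τ₁) = 0.023229, e^(−t/τ₂) = 0.16534.
C₂ = 4.08·[1 − (13.077·0.023229 − 27.337·0.16534)/(-14.260)] = 4.08·0.70434 = 2.8737 mg/L.

2.87 mg/L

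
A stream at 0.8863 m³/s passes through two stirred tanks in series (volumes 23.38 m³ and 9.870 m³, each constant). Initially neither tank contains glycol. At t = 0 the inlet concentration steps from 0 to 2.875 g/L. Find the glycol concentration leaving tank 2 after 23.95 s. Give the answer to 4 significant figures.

Each tank obeys Vᵢ dCᵢ/dt = Q(Cᵢ₋₁ − Cᵢ), so τᵢ = Vᵢ/Q.
τ₁ = 23.38/0.8863 = 26.3793 s; τ₂ = 9.870/0.8863 = 11.1362 s.
Solving the cascade with C₁(0)=C₂(0)=0 gives C₂(t) = C_in[1 − (τ₁ e^(−t/τ₁) − τ₂ e^(−t/τ₂))/(τ₁ − τ₂)].
At t = 23.95: e^(−t/τ₁) = 0.403367, e^(−t/τ₂) = 0.116409.
C₂ = 2.875·[1 − (26.3793·0.403367 − 11.1362·0.116409)/(15.2431)] = 2.875·0.386990 = 1.11259 g/L.

1.113 g/L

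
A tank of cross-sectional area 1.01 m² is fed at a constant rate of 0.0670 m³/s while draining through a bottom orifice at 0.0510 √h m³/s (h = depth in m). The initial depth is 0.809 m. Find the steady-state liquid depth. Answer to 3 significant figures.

A dh/dt = Q_in − 0.0510 √h. Steady state requires inflow = outflow:
Q_in = 0.0510 √h_ss ⇒ √h_ss = 0.0670/0.0510 = 1.3137.
h_ss = 1.3137² = 1.7259 m. (Since h₀ = 0.809 m < h_ss, the level will rise toward this value.)

1.73 m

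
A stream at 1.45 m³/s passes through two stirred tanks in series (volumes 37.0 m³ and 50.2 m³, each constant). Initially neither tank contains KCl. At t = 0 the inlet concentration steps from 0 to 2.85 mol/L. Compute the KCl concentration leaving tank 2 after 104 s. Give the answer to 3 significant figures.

2.45 mol/L

Species balance on tank i: dCᵢ/dt = (Cᵢ₋₁ − Cᵢ)/τᵢ with τᵢ = Vᵢ/Q.
τ₁ = 37.0/1.45 = 25.517 s; τ₂ = 50.2/1.45 = 34.621 s.
Tank 1: C₁ = C_in(1 − e^(−t/τ₁)). Tank 2 (τ₁ ≠ τ₂): C₂ = C_in[1 − (τ₁ e^(−t/τ₁) − τ₂ e^(−t/τ₂))/(τ₁ − τ₂)].
At t = 104: e^(−t/τ₁) = 0.016981, e^(−t/τ₂) = 0.049589.
C₂ = 2.85·[1 − (25.517·0.016981 − 34.621·0.049589)/(-9.1034)] = 2.85·0.85901 = 2.4482 mol/L.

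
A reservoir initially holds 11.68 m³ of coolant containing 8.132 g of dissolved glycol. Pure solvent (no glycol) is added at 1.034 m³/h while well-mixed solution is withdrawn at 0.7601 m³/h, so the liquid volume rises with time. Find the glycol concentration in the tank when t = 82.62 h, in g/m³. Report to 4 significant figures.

Let m(t) be the amount of glycol. Volume: V(t) = V₀ + (Q_in − Q_out) t = 11.68 + 0.273900 t; V(82.62) = 34.3096 m³.
Species balance (pure solvent in): dm/dt = −Q_out · m/V(t).
Separate: dm/m = −Q_out dt/V(t) ⇒ ln(m/m₀) = −(Q_out/(Q_in−Q_out)) ln(V/V₀).
m = m₀ (V₀/V)^(Q_out/(Q_in−Q_out)) = 8.132 × (11.68/34.3096)^(2.77510) = 0.408813 g.
C = m/V = 0.408813/34.3096 = 0.0119154 g/m³.

0.01192 g/m³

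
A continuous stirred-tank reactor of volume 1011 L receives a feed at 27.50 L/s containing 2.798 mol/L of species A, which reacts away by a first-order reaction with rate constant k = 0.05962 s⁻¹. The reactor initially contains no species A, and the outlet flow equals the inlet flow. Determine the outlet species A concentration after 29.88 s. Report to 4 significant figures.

0.8111 mol/L

Accumulation = in − out − consumed: V dC/dt = Q C_in − Q C − k V C.
dC/dt = (Q/V) C_in − (Q/V + k) C; effective rate a = Q/V + k = 0.0272008 + 0.05962 = 0.0868208 s⁻¹.
C_ss = Q C_in/(Q + kV) = 0.876608 mol/L; C(t) = C_ss + (C₀ − C_ss) e^(−a t).
C(29.88) = 0.876608 + (-0.876608)·e^(−0.0868208·29.88) = 0.876608 + (-0.876608)·0.0747052 = 0.811121 mol/L.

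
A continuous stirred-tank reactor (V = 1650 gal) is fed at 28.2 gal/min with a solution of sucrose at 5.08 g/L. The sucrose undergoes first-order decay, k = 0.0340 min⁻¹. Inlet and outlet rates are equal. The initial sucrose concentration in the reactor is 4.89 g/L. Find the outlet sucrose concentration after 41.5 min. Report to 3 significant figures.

V dC/dt = Q(C_in − C) − k V C.
dC/dt = (Q/V) C_in − (Q/V + k) C; effective rate a = Q/V + k = 0.017091 + 0.0340 = 0.051091 min⁻¹.
C_ss = Q C_in/(Q + kV) = 1.6994 g/L; C(t) = C_ss + (C₀ − C_ss) e^(−a t).
C(41.5) = 1.6994 + (3.1906)·e^(−0.051091·41.5) = 1.6994 + (3.1906)·0.12000 = 2.0822 g/L.

2.08 g/L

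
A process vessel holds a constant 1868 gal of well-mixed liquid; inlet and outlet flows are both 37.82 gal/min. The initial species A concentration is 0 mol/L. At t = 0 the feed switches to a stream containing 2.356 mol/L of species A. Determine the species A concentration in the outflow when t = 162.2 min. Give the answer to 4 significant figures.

Transient balance on the dissolved component: V dC/dt = Q(C_in − C).
Time constant τ = V/Q = 1868/37.82 = 49.3919 min.
Solution: C(t) = C_in + (C₀ − C_in) e^(−t/τ).
C(162.2) = 2.356 + (0 − 2.356)·e^(−162.2/49.3919) = 2.356 + (-2.35600)·0.0374802 = 2.26770 mol/L.

2.268 mol/L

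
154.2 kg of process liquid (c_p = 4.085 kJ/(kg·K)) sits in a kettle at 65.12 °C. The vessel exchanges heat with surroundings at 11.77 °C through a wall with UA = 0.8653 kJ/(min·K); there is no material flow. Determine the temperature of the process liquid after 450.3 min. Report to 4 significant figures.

40.51 °C

Energy balance: M c_p dT/dt = −UA(T − T_amb).
dT/dt = (T_ss − T)/τ with T_ss = T_amb = 11.7700 °C, τ = M c_p/UA = 154.2·4.085/0.8653 = 727.964 min.
Integrating: T(t) = T_ss + (T₀ − T_ss) e^(−t/τ).
T(450.3) = 11.7700 + (53.3500)·0.538712 = 40.5103 °C.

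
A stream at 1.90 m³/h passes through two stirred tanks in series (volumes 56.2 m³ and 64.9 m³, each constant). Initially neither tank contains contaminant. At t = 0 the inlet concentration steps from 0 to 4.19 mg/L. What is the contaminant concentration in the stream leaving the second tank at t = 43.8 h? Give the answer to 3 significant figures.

Species balance on tank i: dCᵢ/dt = (Cᵢ₋₁ − Cᵢ)/τᵢ with τᵢ = Vᵢ/Q.
τ₁ = 56.2/1.90 = 29.579 h; τ₂ = 64.9/1.90 = 34.158 h.
Solving the cascade with C₁(0)=C₂(0)=0 gives C₂(t) = C_in[1 − (τ₁ e^(−t/τ₁) − τ₂ e^(−t/τ₂))/(τ₁ − τ₂)].
At t = 43.8: e^(−t/τ₁) = 0.22746, e^(−t/τ₂) = 0.27740.
C₂ = 4.19·[1 − (29.579·0.22746 − 34.158·0.27740)/(-4.5789)] = 4.19·0.39997 = 1.6759 mg/L.

1.68 mg/L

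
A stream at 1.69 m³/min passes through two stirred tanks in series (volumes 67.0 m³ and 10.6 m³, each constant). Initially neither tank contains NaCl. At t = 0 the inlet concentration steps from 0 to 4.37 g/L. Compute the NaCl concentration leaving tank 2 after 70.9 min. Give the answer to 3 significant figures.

Species balance on tank i: dCᵢ/dt = (Cᵢ₋₁ − Cᵢ)/τᵢ with τᵢ = Vᵢ/Q.
τ₁ = 67.0/1.69 = 39.645 min; τ₂ = 10.6/1.69 = 6.2722 min.
Solving the cascade with C₁(0)=C₂(0)=0 gives C₂(t) = C_in[1 − (τ₁ e^(−t/τ₁) − τ₂ e^(−t/τ₂))/(τ₁ − τ₂)].
At t = 70.9: e^(−t/τ₁) = 0.16723, e^(−t/τ₂) = 1.2325e-05.
C₂ = 4.37·[1 − (39.645·0.16723 − 6.2722·1.2325e-05)/(33.373)] = 4.37·0.80134 = 3.5019 g/L.

3.50 g/L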